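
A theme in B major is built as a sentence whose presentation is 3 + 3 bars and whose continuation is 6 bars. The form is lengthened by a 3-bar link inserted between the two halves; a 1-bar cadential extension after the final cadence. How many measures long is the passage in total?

Basic sentence: 3 + 3 + 6 = 12 bars.
12 (basic form) + 3 (link) + 1 (cadential extension) = 16.

16 measures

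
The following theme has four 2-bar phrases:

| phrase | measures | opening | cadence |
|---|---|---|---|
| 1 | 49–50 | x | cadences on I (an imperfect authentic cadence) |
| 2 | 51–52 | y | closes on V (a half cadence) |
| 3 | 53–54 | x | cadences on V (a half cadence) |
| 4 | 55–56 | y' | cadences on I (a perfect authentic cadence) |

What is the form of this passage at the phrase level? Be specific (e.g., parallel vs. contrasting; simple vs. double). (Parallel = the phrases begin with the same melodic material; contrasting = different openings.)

Four phrases in two halves: the first half (bars 49–52) ends with a half cadence, the second (measures 53–56) with a perfect authentic cadence — a large antecedent–consequent pair, i.e. a double period.
Phrase 3 begins with the same material as phrase 1, making it parallel.

parallel double period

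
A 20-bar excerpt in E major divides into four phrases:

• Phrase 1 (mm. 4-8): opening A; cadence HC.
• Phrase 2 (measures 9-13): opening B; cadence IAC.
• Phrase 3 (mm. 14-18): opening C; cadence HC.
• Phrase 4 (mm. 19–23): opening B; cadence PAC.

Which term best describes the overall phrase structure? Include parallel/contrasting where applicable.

Four phrases in two halves: the first half (bars 4-13) ends with an imperfect authentic cadence, the second (mm. 14-23) with a perfect authentic cadence — a large antecedent–consequent pair, i.e. a double period.
Phrase 3 begins with different material from phrase 1, making it contrasting.

contrasting double period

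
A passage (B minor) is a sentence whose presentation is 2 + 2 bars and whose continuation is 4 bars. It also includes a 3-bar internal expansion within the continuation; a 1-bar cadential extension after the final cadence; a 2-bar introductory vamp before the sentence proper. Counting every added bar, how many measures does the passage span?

14 measures

Basic sentence: 2 + 2 + 4 = 8 bars.
8 (basic form) + 3 (internal expansion) + 1 (cadential extension) + 2 (introduction) = 14.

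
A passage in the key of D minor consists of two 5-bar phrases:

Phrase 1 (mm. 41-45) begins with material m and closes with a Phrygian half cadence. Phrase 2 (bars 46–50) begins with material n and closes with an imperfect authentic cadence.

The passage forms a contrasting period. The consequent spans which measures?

The antecedent is the phrase ending with the weaker cadence (Phrygian half cadence, phrase 1) and the consequent the one ending more conclusively (imperfect authentic cadence, phrase 2); the consequent is measures 46–50.

measures 46–50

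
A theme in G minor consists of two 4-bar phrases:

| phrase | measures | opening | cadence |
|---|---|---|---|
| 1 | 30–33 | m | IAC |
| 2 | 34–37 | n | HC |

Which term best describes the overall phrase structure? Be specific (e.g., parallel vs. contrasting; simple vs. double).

The second phrase closes with a half cadence, which is not stronger than the first phrase's imperfect authentic cadence; without a weak→strong cadential pair there is no antecedent–consequent relationship, so this is a phrase group rather than a period.

phrase group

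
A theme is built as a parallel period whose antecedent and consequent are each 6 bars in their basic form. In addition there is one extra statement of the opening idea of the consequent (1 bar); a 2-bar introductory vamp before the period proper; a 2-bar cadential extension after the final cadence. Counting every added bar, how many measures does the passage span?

Basic parallel period: 6 + 6 = 12 bars.
12 (basic form) + 1 (extra statement) + 2 (introduction) + 2 (cadential extension) = 17.

17 measures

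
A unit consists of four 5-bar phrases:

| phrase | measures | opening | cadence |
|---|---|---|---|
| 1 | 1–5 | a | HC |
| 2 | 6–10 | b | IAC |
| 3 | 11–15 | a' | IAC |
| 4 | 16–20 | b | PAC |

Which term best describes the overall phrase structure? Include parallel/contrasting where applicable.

Four phrases in two halves: the first half (bars 1–10) ends with an imperfect authentic cadence, the second (bars 11–20) with a perfect authentic cadence — a large antecedent–consequent pair, i.e. a double period.
Phrase 3 begins with the same material as phrase 1, making it parallel.

parallel double period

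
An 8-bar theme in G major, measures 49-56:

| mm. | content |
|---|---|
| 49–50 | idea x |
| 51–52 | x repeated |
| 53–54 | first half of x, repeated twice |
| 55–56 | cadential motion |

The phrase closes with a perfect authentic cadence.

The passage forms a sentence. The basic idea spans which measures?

measures 49–50

The presentation of a sentence is the basic idea (bars 49–50) plus its repetition (mm. 51-52); the basic idea is therefore mm. 49-50.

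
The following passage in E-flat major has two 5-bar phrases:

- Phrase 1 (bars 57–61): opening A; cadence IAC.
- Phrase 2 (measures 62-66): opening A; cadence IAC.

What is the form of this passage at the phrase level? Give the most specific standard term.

Both phrases have the same opening (A) and the same cadence (imperfect authentic cadence): the second is a restatement, not a consequent, so this is a repeated phrase rather than a period.

repeated phrase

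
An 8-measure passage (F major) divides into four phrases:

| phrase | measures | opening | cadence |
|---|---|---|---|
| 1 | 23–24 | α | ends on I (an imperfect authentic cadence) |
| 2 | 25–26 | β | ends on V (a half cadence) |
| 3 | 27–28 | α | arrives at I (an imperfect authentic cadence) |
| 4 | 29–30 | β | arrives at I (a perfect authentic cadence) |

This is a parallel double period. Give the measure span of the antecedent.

measures 23–26

In a double period the first pair of phrases (ending half cadence) is the large antecedent and the second pair (ending perfect authentic cadence) is the large consequent; the antecedent is measures 23–26.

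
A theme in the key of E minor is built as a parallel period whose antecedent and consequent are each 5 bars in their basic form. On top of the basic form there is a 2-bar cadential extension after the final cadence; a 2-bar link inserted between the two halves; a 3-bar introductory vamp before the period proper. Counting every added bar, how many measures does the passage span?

Basic parallel period: 5 + 5 = 10 bars.
10 (basic form) + 2 (cadential extension) + 2 (link) + 3 (introduction) = 17.

17 measures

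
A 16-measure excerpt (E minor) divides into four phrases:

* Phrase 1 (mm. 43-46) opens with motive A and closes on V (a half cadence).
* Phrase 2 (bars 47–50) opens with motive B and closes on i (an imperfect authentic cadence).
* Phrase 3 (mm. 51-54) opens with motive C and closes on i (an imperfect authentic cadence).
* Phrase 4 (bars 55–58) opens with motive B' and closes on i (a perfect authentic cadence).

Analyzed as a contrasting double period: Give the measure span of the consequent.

In a double period the four phrases pair into a large antecedent (phrases 1–2, ending imperfect authentic cadence) and a large consequent (phrases 3–4, ending perfect authentic cadence). The consequent spans measures 51–58.

measures 51–58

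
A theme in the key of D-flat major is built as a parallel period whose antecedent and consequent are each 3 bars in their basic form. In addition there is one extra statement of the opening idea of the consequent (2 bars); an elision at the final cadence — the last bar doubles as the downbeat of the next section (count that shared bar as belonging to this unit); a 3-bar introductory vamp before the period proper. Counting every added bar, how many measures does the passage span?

11 measures

Basic parallel period: 3 + 3 = 6 bars.
6 (basic form) + 2 (extra statement) + 3 (introduction) = 11.
The elision shares a bar with the next section but does not change this unit's count.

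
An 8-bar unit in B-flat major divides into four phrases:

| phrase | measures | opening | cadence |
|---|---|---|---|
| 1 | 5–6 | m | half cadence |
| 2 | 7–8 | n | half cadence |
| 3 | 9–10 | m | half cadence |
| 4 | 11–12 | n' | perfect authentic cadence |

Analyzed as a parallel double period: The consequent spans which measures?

measures 9–12

In a double period the four phrases pair into a large antecedent (phrases 1–2, ending half cadence) and a large consequent (phrases 3–4, ending perfect authentic cadence). The consequent spans mm. 9–12.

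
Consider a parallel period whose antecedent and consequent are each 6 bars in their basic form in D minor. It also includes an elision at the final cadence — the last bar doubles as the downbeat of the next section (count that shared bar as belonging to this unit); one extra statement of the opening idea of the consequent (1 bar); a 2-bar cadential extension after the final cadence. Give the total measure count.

15 measures

Basic parallel period: 6 + 6 = 12 bars.
12 (basic form) + 1 (extra statement) + 2 (cadential extension) = 15.
The elision shares a bar with the next section but does not change this unit's count.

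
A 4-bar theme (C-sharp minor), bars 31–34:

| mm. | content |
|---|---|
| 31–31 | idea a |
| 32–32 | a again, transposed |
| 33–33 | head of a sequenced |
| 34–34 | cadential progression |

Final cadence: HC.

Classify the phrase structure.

sentence

Basic idea (m. 31) + its repetition (m. 32) form the presentation; fragmentation and cadence (mm. 33–34) form the continuation — the 4-bar whole is a sentence.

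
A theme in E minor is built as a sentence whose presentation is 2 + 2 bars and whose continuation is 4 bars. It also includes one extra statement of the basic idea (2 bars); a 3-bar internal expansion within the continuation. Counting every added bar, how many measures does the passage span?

13 measures

Basic sentence: 2 + 2 + 4 = 8 bars.
8 (basic form) + 2 (extra statement) + 3 (internal expansion) = 13.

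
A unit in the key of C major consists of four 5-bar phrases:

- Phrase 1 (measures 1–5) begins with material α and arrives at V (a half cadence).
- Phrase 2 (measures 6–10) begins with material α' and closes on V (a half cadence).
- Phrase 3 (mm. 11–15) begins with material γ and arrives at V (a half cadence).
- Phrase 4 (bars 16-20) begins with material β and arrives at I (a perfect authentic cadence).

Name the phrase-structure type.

contrasting double period

Four phrases in two halves: the first half (measures 1-10) ends with a half cadence, the second (mm. 11–20) with a perfect authentic cadence — a large antecedent–consequent pair, i.e. a double period.
Phrase 3 begins with different material from phrase 1, making it contrasting.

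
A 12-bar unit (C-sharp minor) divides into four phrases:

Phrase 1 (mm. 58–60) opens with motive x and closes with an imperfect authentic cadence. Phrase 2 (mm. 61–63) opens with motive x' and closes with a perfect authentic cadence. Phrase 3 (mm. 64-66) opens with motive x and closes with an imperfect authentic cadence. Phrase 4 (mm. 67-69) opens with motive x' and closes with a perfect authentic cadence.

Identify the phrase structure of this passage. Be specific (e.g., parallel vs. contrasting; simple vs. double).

The cadence pattern IAC–PAC–IAC–PAC is weak–strong twice, and phrases 3–4 restate phrases 1–2: a period heard twice, not a double period (which would end weakly at phrase 2).

repeated period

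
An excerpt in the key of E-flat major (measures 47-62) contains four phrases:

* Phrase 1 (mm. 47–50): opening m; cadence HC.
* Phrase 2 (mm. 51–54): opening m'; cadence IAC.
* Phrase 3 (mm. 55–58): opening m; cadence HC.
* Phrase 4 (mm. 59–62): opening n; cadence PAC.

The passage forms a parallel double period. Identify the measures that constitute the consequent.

measures 55–62

In a double period the four phrases pair into a large antecedent (phrases 1–2, ending imperfect authentic cadence) and a large consequent (phrases 3–4, ending perfect authentic cadence). The consequent spans bars 55–62.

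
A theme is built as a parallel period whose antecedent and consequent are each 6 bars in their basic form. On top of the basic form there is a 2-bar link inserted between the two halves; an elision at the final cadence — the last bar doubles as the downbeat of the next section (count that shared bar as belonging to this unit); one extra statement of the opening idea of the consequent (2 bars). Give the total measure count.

Basic parallel period: 6 + 6 = 12 bars.
12 (basic form) + 2 (link) + 2 (extra statement) = 16.
The elision shares a bar with the next section but does not change this unit's count.

16 measures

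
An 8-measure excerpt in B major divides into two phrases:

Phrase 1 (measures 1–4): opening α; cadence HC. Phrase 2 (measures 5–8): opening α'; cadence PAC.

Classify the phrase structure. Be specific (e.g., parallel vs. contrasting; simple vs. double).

Phrase 1 ends with a half cadence (weaker) and phrase 2 with a perfect authentic cadence (stronger): antecedent + consequent = a period.
The two phrases open with the same material (α / α'), so the period is parallel.

parallel period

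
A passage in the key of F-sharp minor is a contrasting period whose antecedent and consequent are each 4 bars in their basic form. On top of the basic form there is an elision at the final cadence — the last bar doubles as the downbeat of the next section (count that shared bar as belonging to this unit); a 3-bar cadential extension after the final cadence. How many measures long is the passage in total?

11 measures

Basic contrasting period: 4 + 4 = 8 bars.
8 (basic form) + 3 (cadential extension) = 11.
The elision shares a bar with the next section but does not change this unit's count.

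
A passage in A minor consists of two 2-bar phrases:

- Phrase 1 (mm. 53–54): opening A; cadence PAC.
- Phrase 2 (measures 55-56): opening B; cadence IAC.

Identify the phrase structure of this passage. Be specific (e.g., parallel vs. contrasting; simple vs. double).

The second phrase closes with an imperfect authentic cadence, which is not stronger than the first phrase's perfect authentic cadence; without a weak→strong cadential pair there is no antecedent–consequent relationship, so this is a phrase group rather than a period.

phrase group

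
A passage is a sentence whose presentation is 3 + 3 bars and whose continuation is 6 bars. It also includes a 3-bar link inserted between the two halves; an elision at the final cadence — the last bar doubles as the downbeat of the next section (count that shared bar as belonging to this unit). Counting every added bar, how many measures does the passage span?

15 measures

Basic sentence: 3 + 3 + 6 = 12 bars.
12 (basic form) + 3 (link) = 15.
The elision shares a bar with the next section but does not change this unit's count.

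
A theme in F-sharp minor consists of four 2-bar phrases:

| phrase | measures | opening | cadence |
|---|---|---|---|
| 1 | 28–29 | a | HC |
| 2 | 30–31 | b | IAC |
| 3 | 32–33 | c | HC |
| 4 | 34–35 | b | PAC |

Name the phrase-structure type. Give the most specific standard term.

Four phrases in two halves: the first half (bars 28–31) ends with an imperfect authentic cadence, the second (measures 32-35) with a perfect authentic cadence — a large antecedent–consequent pair, i.e. a double period.
Phrase 3 begins with different material from phrase 1, making it contrasting.

contrasting double period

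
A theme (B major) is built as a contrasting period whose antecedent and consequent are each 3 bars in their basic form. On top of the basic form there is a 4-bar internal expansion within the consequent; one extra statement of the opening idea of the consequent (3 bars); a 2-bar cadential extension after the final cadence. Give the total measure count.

Basic contrasting period: 3 + 3 = 6 bars.
6 (basic form) + 4 (internal expansion) + 3 (extra statement) + 2 (cadential extension) = 15.

15 measures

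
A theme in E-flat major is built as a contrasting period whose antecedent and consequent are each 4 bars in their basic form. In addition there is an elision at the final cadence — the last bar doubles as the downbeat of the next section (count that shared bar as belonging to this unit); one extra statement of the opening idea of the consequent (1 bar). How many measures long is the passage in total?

Basic contrasting period: 4 + 4 = 8 bars.
8 (basic form) + 1 (extra statement) = 9.
The elision shares a bar with the next section but does not change this unit's count.

9 measures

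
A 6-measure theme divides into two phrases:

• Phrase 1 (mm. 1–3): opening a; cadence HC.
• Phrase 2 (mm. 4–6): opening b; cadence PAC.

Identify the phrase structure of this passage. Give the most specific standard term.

Phrase 1 ends with a half cadence (weaker) and phrase 2 with a perfect authentic cadence (stronger): antecedent + consequent = a period.
The two phrases open with different material (a / b), so the period is contrasting.

contrasting period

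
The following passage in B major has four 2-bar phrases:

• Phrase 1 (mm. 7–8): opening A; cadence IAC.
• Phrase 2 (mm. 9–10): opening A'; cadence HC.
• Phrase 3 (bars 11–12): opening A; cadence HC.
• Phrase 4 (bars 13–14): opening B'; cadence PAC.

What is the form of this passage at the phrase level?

parallel double period

Four phrases in two halves: the first half (mm. 7–10) ends with a half cadence, the second (mm. 11–14) with a perfect authentic cadence — a large antecedent–consequent pair, i.e. a double period.
Phrase 3 begins with the same material as phrase 1, making it parallel.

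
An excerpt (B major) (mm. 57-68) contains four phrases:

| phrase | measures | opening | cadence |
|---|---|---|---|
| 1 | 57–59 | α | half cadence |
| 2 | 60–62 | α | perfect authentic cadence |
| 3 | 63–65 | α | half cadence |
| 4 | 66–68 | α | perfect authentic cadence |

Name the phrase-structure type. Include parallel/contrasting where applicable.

repeated period

The cadence pattern HC–PAC–HC–PAC is weak–strong twice, and phrases 3–4 restate phrases 1–2: a period heard twice, not a double period (which would end weakly at phrase 2).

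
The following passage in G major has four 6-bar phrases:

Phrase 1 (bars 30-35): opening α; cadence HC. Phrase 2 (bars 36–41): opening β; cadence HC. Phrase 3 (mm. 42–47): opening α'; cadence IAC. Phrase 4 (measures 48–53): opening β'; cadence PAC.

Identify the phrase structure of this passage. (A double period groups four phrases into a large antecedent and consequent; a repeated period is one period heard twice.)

parallel double period

Four phrases in two halves: the first half (mm. 30-41) ends with a half cadence, the second (bars 42–53) with a perfect authentic cadence — a large antecedent–consequent pair, i.e. a double period.
Phrase 3 begins with the same material as phrase 1, making it parallel.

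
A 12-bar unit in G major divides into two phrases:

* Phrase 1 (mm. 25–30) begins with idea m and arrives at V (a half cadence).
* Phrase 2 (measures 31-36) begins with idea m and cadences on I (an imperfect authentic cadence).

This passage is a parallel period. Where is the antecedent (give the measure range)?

measures 25–30

The antecedent is the phrase ending with the weaker cadence (half cadence, phrase 1) and the consequent the one ending more conclusively (imperfect authentic cadence, phrase 2); the antecedent is mm. 25-30.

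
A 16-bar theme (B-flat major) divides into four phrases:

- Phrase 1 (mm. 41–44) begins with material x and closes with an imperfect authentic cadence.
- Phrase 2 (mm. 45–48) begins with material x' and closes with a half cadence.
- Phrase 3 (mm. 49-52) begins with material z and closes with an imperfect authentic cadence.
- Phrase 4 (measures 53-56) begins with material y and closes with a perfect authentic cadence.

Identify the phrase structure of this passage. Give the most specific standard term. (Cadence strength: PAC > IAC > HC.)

contrasting double period

Four phrases in two halves: the first half (mm. 41-48) ends with a half cadence, the second (mm. 49–56) with a perfect authentic cadence — a large antecedent–consequent pair, i.e. a double period.
Phrase 3 begins with different material from phrase 1, making it contrasting.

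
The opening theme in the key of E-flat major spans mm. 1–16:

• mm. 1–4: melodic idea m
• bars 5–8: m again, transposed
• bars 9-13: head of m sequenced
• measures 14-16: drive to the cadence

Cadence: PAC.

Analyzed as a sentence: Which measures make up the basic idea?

The presentation of a sentence is the basic idea (mm. 1–4) plus its repetition (mm. 5-8); the basic idea is therefore mm. 1–4.

measures 1–4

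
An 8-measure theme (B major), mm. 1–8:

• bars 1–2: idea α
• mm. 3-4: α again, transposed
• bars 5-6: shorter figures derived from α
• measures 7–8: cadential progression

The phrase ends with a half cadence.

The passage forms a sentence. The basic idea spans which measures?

measures 1–2

The presentation of a sentence is the basic idea (measures 1-2) plus its repetition (bars 3-4); the basic idea is therefore mm. 1–2.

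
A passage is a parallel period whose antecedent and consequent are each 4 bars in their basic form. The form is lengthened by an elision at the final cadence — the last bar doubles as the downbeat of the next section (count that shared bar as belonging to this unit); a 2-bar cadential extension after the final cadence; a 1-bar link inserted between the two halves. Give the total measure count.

11 measures

Basic parallel period: 4 + 4 = 8 bars.
8 (basic form) + 2 (cadential extension) + 1 (link) = 11.
The elision shares a bar with the next section but does not change this unit's count.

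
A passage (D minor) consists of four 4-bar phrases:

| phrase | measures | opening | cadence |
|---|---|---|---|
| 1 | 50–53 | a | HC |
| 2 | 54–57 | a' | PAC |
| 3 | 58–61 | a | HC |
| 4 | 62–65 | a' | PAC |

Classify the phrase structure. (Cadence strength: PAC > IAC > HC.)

The cadence pattern HC–PAC–HC–PAC is weak–strong twice, and phrases 3–4 restate phrases 1–2: a period heard twice, not a double period (which would end weakly at phrase 2).

repeated period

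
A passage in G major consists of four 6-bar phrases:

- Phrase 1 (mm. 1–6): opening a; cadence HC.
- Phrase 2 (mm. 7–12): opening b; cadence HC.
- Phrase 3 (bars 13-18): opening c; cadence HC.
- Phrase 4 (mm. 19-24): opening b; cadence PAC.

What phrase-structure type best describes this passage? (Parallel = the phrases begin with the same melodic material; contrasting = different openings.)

Four phrases in two halves: the first half (mm. 1-12) ends with a half cadence, the second (mm. 13–24) with a perfect authentic cadence — a large antecedent–consequent pair, i.e. a double period.
Phrase 3 begins with different material from phrase 1, making it contrasting.

contrasting double period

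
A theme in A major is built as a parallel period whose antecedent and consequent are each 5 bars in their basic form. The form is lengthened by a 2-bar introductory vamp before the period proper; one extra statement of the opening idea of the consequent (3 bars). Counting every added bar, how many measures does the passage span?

Basic parallel period: 5 + 5 = 10 bars.
10 (basic form) + 2 (introduction) + 3 (extra statement) = 15.

15 measures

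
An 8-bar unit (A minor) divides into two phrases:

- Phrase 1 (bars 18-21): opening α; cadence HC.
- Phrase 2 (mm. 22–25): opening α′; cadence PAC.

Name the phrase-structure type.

Phrase 1 ends with a half cadence (weaker) and phrase 2 with a perfect authentic cadence (stronger): antecedent + consequent = a period.
The two phrases open with the same material (α / α′), so the period is parallel.

parallel period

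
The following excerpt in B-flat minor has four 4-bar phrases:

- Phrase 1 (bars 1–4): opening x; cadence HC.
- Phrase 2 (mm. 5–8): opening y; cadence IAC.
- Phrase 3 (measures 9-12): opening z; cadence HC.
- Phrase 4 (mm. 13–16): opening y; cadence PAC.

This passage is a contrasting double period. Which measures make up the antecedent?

measures 1–8

In a double period the four phrases pair into a large antecedent (phrases 1–2, ending imperfect authentic cadence) and a large consequent (phrases 3–4, ending perfect authentic cadence). The antecedent spans mm. 1-8.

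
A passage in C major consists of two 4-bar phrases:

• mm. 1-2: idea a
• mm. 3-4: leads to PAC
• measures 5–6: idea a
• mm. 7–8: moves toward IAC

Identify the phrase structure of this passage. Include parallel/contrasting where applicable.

phrase group

The second phrase closes with an imperfect authentic cadence, which is not stronger than the first phrase's perfect authentic cadence; without a weak→strong cadential pair there is no antecedent–consequent relationship, so this is a phrase group rather than a period.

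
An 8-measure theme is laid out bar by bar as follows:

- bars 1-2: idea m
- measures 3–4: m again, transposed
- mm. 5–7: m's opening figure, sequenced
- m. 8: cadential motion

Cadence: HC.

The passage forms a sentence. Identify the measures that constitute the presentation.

The presentation of a sentence is the basic idea (mm. 1–2) plus its repetition (mm. 3-4); the presentation is therefore bars 1–4.

measures 1–4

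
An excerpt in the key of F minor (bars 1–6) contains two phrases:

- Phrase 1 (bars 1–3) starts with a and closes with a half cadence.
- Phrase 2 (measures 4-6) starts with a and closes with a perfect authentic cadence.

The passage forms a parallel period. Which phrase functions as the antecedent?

The phrase ending with the weaker cadence (half cadence) is the antecedent; the one ending more conclusively (perfect authentic cadence) is the consequent. The antecedent is phrase 1.

phrase 1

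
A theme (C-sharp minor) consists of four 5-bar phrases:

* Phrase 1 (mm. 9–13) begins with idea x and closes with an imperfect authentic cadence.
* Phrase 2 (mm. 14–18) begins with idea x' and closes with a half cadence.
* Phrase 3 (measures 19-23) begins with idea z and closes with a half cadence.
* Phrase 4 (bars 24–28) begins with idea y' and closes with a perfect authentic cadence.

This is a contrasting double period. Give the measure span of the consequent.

In a double period the first pair of phrases (ending half cadence) is the large antecedent and the second pair (ending perfect authentic cadence) is the large consequent; the consequent is measures 19–28.

measures 19–28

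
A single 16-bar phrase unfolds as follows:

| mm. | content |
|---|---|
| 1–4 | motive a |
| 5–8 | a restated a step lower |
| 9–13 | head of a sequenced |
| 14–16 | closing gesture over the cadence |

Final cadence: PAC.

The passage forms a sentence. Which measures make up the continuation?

measures 9–16

After the presentation (measures 1-8), the continuation covers the fragmentation through the cadence: mm. 9-16.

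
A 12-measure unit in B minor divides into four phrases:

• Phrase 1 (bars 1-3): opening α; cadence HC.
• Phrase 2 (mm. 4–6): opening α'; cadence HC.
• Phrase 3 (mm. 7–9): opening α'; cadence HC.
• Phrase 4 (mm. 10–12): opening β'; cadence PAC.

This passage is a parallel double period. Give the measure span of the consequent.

In a double period the four phrases pair into a large antecedent (phrases 1–2, ending half cadence) and a large consequent (phrases 3–4, ending perfect authentic cadence). The consequent spans measures 7–12.

measures 7–12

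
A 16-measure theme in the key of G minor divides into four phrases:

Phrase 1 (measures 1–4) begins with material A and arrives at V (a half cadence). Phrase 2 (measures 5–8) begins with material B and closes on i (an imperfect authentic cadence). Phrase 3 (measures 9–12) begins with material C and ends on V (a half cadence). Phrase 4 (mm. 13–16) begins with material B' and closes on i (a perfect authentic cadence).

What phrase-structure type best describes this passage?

Four phrases in two halves: the first half (measures 1-8) ends with an imperfect authentic cadence, the second (mm. 9-16) with a perfect authentic cadence — a large antecedent–consequent pair, i.e. a double period.
Phrase 3 begins with different material from phrase 1, making it contrasting.

contrasting double period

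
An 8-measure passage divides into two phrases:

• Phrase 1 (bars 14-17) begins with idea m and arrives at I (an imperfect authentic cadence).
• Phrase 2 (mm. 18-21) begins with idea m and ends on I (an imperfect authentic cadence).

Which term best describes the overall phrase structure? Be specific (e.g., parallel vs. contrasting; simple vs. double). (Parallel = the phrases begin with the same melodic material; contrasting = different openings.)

repeated phrase

Both phrases have the same opening (m) and the same cadence (imperfect authentic cadence): the second is a restatement, not a consequent, so this is a repeated phrase rather than a period.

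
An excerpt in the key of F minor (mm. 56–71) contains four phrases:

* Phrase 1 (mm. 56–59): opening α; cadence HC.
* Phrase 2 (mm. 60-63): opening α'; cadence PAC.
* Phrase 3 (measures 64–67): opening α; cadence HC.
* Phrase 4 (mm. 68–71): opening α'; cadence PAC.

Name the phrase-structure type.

The cadence pattern HC–PAC–HC–PAC is weak–strong twice, and phrases 3–4 restate phrases 1–2: a period heard twice, not a double period (which would end weakly at phrase 2).

repeated period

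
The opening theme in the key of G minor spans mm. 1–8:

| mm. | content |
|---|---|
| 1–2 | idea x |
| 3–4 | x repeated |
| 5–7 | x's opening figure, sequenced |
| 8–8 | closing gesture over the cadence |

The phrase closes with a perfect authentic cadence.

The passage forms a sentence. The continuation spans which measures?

measures 5–8

After the presentation (mm. 1–4), the continuation covers the fragmentation through the cadence: mm. 5-8.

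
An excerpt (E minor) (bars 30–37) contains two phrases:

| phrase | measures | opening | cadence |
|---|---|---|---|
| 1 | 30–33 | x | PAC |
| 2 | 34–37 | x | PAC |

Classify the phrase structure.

Both phrases have the same opening (x) and the same cadence (perfect authentic cadence): the second is a restatement, not a consequent, so this is a repeated phrase rather than a period.

repeated phrase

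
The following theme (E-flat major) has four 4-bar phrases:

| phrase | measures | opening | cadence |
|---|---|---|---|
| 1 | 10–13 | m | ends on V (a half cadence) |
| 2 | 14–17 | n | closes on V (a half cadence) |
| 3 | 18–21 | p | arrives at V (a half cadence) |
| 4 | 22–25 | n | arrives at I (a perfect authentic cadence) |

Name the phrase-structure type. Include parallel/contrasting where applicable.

contrasting double period

Four phrases in two halves: the first half (measures 10-17) ends with a half cadence, the second (bars 18–25) with a perfect authentic cadence — a large antecedent–consequent pair, i.e. a double period.
Phrase 3 begins with different material from phrase 1, making it contrasting.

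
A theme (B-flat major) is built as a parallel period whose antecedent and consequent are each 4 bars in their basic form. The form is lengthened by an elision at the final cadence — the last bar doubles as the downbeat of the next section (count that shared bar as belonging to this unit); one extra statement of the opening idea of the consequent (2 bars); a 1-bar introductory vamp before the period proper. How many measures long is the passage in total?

11 measures

Basic parallel period: 4 + 4 = 8 bars.
8 (basic form) + 2 (extra statement) + 1 (introduction) = 11.
The elision shares a bar with the next section but does not change this unit's count.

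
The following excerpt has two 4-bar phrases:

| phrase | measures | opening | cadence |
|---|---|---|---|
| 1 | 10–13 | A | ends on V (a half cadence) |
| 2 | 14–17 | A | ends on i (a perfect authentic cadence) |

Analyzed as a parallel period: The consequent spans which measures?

The antecedent is the phrase ending with the weaker cadence (half cadence, phrase 1) and the consequent the one ending more conclusively (perfect authentic cadence, phrase 2); the consequent is measures 14–17.

measures 14–17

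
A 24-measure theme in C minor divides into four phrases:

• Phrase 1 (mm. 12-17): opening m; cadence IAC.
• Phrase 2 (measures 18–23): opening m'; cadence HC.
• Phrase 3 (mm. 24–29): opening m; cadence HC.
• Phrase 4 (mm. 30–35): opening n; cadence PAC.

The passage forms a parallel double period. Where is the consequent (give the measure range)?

measures 24–35

In a double period the four phrases pair into a large antecedent (phrases 1–2, ending half cadence) and a large consequent (phrases 3–4, ending perfect authentic cadence). The consequent spans measures 24–35.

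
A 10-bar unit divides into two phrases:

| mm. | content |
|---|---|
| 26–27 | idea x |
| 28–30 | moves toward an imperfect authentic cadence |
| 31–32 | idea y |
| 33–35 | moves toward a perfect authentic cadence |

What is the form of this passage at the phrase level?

contrasting period

Phrase 1 ends with an imperfect authentic cadence (weaker) and phrase 2 with a perfect authentic cadence (stronger): antecedent + consequent = a period.
The two phrases open with different material (x / y), so the period is contrasting.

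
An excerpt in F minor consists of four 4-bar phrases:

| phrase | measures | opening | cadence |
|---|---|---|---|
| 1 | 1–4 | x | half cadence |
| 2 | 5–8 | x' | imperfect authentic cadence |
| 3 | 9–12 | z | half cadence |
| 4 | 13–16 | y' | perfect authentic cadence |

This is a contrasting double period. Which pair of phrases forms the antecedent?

phrases 1 and 2

In a double period the first pair of phrases (ending imperfect authentic cadence) is the large antecedent and the second pair (ending perfect authentic cadence) is the large consequent; the antecedent is phrases 1 and 2.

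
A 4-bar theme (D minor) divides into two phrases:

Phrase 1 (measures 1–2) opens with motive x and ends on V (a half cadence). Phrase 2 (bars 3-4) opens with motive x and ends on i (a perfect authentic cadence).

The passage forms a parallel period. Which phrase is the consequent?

phrase 2

The phrase ending with the weaker cadence (half cadence) is the antecedent; the one ending more conclusively (perfect authentic cadence) is the consequent. The consequent is phrase 2.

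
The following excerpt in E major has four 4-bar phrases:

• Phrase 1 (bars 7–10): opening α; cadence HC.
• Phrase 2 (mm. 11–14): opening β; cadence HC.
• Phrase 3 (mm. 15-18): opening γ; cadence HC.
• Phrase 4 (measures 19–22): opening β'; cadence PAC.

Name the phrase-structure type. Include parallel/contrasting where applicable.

contrasting double period

Four phrases in two halves: the first half (bars 7–14) ends with a half cadence, the second (mm. 15-22) with a perfect authentic cadence — a large antecedent–consequent pair, i.e. a double period.
Phrase 3 begins with different material from phrase 1, making it contrasting.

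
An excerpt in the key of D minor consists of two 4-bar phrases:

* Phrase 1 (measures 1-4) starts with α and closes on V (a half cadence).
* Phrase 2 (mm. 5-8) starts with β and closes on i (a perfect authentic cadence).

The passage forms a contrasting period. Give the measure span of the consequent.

measures 5–8

The phrase ending with the weaker cadence (half cadence) is the antecedent; the one ending more conclusively (perfect authentic cadence) is the consequent. The consequent is measures 5–8.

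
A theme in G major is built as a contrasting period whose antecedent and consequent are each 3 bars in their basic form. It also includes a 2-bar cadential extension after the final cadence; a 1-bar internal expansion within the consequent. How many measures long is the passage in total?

9 measures

Basic contrasting period: 3 + 3 = 6 bars.
6 (basic form) + 2 (cadential extension) + 1 (internal expansion) = 9.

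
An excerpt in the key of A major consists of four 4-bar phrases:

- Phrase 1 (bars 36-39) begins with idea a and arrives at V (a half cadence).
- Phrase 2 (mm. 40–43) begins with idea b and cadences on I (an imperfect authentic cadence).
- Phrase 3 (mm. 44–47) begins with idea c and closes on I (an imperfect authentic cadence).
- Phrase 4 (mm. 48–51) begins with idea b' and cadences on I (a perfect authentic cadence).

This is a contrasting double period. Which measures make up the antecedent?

measures 36–43

In a double period the first pair of phrases (ending imperfect authentic cadence) is the large antecedent and the second pair (ending perfect authentic cadence) is the large consequent; the antecedent is measures 36–43.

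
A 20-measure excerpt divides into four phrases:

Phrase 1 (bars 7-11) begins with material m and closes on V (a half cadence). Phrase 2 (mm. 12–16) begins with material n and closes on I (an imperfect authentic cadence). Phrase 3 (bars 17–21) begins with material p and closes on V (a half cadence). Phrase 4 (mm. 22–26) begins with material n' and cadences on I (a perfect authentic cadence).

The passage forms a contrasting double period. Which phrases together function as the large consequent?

phrases 3 and 4

In a double period the first pair of phrases (ending imperfect authentic cadence) is the large antecedent and the second pair (ending perfect authentic cadence) is the large consequent; the consequent is phrases 3 and 4.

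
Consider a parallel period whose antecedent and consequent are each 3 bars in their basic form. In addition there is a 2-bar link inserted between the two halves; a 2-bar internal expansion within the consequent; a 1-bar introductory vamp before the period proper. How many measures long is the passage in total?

11 measures

Basic parallel period: 3 + 3 = 6 bars.
6 (basic form) + 2 (link) + 2 (internal expansion) + 1 (introduction) = 11.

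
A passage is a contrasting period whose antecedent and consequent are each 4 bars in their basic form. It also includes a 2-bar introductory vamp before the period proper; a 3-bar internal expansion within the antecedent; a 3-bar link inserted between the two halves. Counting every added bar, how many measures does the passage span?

16 measures

Basic contrasting period: 4 + 4 = 8 bars.
8 (basic form) + 2 (introduction) + 3 (internal expansion) + 3 (link) = 16.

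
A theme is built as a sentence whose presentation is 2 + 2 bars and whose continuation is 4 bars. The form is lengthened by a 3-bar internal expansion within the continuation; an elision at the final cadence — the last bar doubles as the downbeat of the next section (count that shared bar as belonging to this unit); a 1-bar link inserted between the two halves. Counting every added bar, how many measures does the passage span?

12 measures

Basic sentence: 2 + 2 + 4 = 8 bars.
8 (basic form) + 3 (internal expansion) + 1 (link) = 12.
The elision shares a bar with the next section but does not change this unit's count.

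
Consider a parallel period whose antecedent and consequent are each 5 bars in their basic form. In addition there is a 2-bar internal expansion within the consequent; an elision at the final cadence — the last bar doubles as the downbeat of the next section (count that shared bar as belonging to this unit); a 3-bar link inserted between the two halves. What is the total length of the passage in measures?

Basic parallel period: 5 + 5 = 10 bars.
10 (basic form) + 2 (internal expansion) + 3 (link) = 15.
The elision shares a bar with the next section but does not change this unit's count.

15 measures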